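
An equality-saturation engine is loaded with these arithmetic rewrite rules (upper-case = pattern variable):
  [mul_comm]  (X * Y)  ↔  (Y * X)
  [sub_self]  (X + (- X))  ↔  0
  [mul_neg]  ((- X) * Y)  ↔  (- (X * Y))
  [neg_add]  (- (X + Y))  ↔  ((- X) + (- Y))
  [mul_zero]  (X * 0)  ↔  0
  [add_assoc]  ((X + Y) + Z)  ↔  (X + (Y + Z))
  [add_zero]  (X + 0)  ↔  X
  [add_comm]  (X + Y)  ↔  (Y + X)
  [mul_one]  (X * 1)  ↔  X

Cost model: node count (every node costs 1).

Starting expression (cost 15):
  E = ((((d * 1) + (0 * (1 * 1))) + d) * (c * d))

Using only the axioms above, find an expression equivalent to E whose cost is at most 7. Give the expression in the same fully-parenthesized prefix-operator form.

((d + d) * (c * d))   [cost 7]

1. [mul_one →] (1 * 1)  →  1;  E = ((((d * 1) + (0 * 1)) + d) * (c * d))
2. [mul_one →] (0 * 1)  →  0;  E = ((((d * 1) + 0) + d) * (c * d))
3. [mul_one →] (d * 1)  →  d;  E = (((d + 0) + d) * (c * d))
4. [add_zero →] (d + 0)  →  d;  cost 7 ≤ 7, done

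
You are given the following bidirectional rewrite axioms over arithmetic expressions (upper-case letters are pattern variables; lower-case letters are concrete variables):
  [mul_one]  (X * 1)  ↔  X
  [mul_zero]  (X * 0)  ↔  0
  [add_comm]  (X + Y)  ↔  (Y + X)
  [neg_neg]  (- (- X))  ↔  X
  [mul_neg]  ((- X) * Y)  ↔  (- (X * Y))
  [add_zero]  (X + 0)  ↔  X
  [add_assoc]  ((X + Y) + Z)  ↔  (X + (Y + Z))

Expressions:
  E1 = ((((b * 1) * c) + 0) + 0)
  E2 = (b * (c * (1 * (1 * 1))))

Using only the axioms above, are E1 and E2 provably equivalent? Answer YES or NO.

(1) (((b * 1) * c) + 0)  =[add_zero →]=  ((b * 1) * c)    ⊢ (((b * 1) * c) + 0)
(2) (b * 1)  =[mul_one →]=  b    ⊢ ((b * c) + 0)
(3) ((b * c) + 0)  =[add_zero →]=  (b * c)
(4) c  =[mul_one ←]=  (c * 1)    ⊢ (b * (c * 1))
(5) 1  =[mul_one ←]=  (1 * 1)    ⊢ (b * (c * (1 * 1)))
(6) 1  =[mul_one ←]=  (1 * 1)    ⊢ E2

YES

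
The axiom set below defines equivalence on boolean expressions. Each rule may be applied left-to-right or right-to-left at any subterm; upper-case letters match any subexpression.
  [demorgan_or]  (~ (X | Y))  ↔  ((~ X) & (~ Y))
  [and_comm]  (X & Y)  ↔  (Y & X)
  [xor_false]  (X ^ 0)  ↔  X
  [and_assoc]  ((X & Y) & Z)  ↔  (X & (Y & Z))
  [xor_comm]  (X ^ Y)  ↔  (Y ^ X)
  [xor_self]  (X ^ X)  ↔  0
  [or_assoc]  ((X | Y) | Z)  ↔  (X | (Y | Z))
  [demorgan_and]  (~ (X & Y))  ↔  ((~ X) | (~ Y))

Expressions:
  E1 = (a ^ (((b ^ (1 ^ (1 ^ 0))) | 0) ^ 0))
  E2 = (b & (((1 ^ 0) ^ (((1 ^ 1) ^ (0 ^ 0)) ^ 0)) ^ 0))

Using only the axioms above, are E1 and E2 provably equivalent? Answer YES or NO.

NO

Every axiom is a valid identity, so a rewrite proof would force E1 and E2 to agree under every assignment.
At a=1, b=0: E1 = 1 but E2 = 0; they differ, so no derivation exists.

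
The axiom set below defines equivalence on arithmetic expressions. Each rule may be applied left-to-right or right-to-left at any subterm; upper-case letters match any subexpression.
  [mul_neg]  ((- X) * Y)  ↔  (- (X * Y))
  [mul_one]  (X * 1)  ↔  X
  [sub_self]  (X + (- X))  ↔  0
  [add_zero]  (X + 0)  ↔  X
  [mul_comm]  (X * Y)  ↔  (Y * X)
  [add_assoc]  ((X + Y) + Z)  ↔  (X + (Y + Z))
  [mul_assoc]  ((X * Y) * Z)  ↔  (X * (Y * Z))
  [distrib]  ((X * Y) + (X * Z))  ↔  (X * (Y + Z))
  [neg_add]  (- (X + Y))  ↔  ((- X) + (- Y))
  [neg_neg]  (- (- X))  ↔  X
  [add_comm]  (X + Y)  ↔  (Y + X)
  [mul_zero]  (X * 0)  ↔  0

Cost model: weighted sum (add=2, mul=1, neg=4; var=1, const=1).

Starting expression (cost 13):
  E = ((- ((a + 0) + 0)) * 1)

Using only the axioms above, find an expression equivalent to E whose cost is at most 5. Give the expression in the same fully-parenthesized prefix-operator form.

(- a)   [cost 5]

1. [add_zero →] (a + 0)  →  a;  E = ((- (a + 0)) * 1)
2. [mul_one →] ((- (a + 0)) * 1)  →  (- (a + 0))
3. [add_zero →] (a + 0)  →  a;  cost 5 ≤ 5, done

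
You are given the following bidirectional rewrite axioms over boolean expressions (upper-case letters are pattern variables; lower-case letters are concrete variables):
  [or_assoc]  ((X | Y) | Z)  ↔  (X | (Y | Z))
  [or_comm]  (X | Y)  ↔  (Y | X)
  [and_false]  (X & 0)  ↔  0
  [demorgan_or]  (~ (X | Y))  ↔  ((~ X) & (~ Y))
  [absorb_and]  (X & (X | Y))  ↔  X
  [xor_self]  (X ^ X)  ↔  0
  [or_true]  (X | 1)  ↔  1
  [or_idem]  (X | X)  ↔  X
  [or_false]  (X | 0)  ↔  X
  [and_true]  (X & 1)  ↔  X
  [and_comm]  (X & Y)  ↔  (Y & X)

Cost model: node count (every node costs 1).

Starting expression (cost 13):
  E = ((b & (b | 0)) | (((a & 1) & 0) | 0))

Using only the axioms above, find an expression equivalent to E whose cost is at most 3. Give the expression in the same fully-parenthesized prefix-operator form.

(b | 0)   [cost 3]

step 1: and_true (→) rewrites (a & 1) into a, now ((b & (b | 0)) | ((a & 0) | 0))
step 2: absorb_and (→) rewrites (b & (b | 0)) into b, now (b | ((a & 0) | 0))
step 3: or_false (→) rewrites ((a & 0) | 0) into (a & 0), now (b | (a & 0))
step 4: and_false (→) rewrites (a & 0) into 0, reaching cost 3 (bound 3)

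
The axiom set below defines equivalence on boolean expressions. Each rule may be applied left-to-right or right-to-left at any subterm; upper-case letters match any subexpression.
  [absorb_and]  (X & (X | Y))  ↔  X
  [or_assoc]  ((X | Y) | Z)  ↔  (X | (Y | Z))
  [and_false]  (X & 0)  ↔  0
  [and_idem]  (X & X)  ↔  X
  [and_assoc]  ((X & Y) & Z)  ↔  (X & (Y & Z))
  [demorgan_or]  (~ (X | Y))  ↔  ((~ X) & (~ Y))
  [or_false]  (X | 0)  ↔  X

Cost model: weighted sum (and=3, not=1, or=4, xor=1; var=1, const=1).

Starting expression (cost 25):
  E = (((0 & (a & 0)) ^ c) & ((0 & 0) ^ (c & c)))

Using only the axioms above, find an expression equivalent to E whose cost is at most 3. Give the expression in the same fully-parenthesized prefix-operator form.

step 1: and_false (→) rewrites (a & 0) into 0, now (((0 & 0) ^ c) & ((0 & 0) ^ (c & c)))
step 2: and_idem (→) rewrites (c & c) into c, now (((0 & 0) ^ c) & ((0 & 0) ^ c))
step 3: and_idem (→) rewrites (((0 & 0) ^ c) & ((0 & 0) ^ c)) into ((0 & 0) ^ c)
step 4: and_idem (→) rewrites (0 & 0) into 0, reaching cost 3 (bound 3)

(0 ^ c)   [cost 3]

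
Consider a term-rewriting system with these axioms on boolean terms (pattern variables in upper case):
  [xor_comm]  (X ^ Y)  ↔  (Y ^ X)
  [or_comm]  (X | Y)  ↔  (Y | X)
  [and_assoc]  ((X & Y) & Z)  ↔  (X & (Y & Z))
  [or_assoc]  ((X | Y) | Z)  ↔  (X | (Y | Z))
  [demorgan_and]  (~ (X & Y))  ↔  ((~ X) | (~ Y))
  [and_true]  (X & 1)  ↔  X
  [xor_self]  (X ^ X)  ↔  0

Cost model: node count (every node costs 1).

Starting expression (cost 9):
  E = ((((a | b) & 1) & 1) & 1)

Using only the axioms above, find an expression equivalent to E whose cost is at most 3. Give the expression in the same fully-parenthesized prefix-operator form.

(b | a)   [cost 3]

1. [and_true →] (((a | b) & 1) & 1)  →  ((a | b) & 1);  E = (((a | b) & 1) & 1)
2. [and_true →] (((a | b) & 1) & 1)  →  ((a | b) & 1)
3. [or_comm →] (a | b)  →  (b | a);  E = ((b | a) & 1)
4. [and_true →] ((b | a) & 1)  →  (b | a);  cost 3 ≤ 3, done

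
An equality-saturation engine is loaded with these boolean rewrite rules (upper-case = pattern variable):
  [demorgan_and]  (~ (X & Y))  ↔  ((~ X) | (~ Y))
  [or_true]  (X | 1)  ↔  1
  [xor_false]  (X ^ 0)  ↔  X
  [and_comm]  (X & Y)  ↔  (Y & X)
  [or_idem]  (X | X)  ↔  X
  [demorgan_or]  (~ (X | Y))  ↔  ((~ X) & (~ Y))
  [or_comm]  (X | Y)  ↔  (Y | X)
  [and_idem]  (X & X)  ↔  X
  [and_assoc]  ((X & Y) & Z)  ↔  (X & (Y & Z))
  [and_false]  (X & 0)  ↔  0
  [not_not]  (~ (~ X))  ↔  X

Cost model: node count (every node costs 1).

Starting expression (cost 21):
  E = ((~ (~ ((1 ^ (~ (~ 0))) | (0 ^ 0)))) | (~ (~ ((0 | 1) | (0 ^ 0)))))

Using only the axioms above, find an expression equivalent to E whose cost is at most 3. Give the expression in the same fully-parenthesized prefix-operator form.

(0 | 1)   [cost 3]

(1) (~ (~ 0))  =[not_not →]=  0    ⊢ ((~ (~ ((1 ^ 0) | (0 ^ 0)))) | (~ (~ ((0 | 1) | (0 ^ 0)))))
(2) (1 ^ 0)  =[xor_false →]=  1    ⊢ ((~ (~ (1 | (0 ^ 0)))) | (~ (~ ((0 | 1) | (0 ^ 0)))))
(3) (0 | 1)  =[or_true →]=  1    ⊢ ((~ (~ (1 | (0 ^ 0)))) | (~ (~ (1 | (0 ^ 0)))))
(4) ((~ (~ (1 | (0 ^ 0)))) | (~ (~ (1 | (0 ^ 0)))))  =[or_idem →]=  (~ (~ (1 | (0 ^ 0))))
(5) (0 ^ 0)  =[xor_false →]=  0    ⊢ (~ (~ (1 | 0)))
(6) (1 | 0)  =[or_comm →]=  (0 | 1)    ⊢ (~ (~ (0 | 1)))
(7) (~ (~ (0 | 1)))  =[not_not →]=  (0 | 1)    ⊢ cost 3, within 3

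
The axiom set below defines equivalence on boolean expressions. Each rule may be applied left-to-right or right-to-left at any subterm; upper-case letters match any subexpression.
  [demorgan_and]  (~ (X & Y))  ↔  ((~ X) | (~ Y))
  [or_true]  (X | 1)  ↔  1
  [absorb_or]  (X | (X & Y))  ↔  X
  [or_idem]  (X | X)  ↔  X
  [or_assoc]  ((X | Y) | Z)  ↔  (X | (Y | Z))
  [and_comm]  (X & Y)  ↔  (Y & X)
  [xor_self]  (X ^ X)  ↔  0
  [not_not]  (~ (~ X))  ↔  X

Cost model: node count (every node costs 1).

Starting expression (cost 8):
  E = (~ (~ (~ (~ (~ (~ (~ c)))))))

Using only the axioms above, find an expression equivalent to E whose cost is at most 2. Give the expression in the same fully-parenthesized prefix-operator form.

(~ c)   [cost 2]

1. [not_not →] (~ (~ (~ (~ c))))  →  (~ (~ c));  E = (~ (~ (~ (~ (~ c)))))
2. [not_not →] (~ (~ (~ c)))  →  (~ c);  E = (~ (~ (~ c)))
3. [not_not →] (~ (~ (~ c)))  →  (~ c);  cost 2 ≤ 2, done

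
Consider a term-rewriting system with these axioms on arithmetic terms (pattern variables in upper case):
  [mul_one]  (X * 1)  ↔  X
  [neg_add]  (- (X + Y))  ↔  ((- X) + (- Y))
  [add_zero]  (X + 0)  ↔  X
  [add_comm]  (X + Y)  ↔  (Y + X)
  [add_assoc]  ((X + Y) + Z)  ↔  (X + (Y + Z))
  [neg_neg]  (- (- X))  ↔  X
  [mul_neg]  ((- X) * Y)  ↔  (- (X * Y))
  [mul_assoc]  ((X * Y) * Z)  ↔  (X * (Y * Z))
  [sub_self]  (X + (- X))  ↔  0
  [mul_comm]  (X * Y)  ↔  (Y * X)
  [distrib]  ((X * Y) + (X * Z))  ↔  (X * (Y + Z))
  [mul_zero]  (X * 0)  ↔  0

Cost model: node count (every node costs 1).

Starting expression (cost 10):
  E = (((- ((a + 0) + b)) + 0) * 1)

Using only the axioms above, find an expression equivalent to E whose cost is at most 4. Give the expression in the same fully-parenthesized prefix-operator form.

1. [mul_one →] (((- ((a + 0) + b)) + 0) * 1)  →  ((- ((a + 0) + b)) + 0)
2. [add_zero →] ((- ((a + 0) + b)) + 0)  →  (- ((a + 0) + b))
3. [add_zero →] (a + 0)  →  a;  cost 4 ≤ 4, done

(- (a + b))   [cost 4]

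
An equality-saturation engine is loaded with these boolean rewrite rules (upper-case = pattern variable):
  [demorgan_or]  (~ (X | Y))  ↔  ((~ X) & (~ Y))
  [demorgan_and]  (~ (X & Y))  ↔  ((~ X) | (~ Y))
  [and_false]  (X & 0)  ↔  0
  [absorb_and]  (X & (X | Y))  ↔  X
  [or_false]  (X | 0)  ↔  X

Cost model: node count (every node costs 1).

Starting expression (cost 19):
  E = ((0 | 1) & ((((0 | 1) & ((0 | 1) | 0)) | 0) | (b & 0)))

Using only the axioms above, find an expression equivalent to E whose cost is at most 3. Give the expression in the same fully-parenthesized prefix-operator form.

step 1: absorb_and (→) rewrites ((0 | 1) & ((0 | 1) | 0)) into (0 | 1), now ((0 | 1) & (((0 | 1) | 0) | (b & 0)))
step 2: and_false (→) rewrites (b & 0) into 0, now ((0 | 1) & (((0 | 1) | 0) | 0))
step 3: or_false (→) rewrites (((0 | 1) | 0) | 0) into ((0 | 1) | 0), now ((0 | 1) & ((0 | 1) | 0))
step 4: absorb_and (→) rewrites ((0 | 1) & ((0 | 1) | 0)) into (0 | 1), reaching cost 3 (bound 3)

(0 | 1)   [cost 3]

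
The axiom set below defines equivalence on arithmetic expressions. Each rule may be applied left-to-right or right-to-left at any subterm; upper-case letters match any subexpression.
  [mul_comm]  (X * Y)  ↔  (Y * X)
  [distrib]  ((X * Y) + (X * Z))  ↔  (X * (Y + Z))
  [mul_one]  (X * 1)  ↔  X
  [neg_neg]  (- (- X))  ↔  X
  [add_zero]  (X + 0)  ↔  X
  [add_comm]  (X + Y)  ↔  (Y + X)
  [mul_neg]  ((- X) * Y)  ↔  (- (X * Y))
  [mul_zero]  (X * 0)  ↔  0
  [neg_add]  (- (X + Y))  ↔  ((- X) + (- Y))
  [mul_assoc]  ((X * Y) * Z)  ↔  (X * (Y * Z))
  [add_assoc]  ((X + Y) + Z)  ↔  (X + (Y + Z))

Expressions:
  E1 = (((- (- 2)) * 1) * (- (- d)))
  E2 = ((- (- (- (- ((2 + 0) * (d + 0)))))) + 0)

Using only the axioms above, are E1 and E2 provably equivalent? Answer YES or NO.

YES

step 1: neg_neg (→) rewrites (- (- 2)) into 2, now ((2 * 1) * (- (- d)))
step 2: mul_one (→) rewrites (2 * 1) into 2, now (2 * (- (- d)))
step 3: neg_neg (→) rewrites (- (- d)) into d, now (2 * d)
step 4: add_zero (←) rewrites 2 into (2 + 0), now ((2 + 0) * d)
step 5: mul_comm (→) rewrites ((2 + 0) * d) into (d * (2 + 0))
step 6: add_zero (←) rewrites (d * (2 + 0)) into ((d * (2 + 0)) + 0)
step 7: mul_comm (→) rewrites (d * (2 + 0)) into ((2 + 0) * d), now (((2 + 0) * d) + 0)
step 8: add_zero (←) rewrites d into (d + 0), now (((2 + 0) * (d + 0)) + 0)
step 9: neg_neg (←) rewrites ((2 + 0) * (d + 0)) into (- (- ((2 + 0) * (d + 0)))), now ((- (- ((2 + 0) * (d + 0)))) + 0)
step 10: neg_neg (←) rewrites (- (- ((2 + 0) * (d + 0)))) into (- (- (- (- ((2 + 0) * (d + 0)))))), which is E2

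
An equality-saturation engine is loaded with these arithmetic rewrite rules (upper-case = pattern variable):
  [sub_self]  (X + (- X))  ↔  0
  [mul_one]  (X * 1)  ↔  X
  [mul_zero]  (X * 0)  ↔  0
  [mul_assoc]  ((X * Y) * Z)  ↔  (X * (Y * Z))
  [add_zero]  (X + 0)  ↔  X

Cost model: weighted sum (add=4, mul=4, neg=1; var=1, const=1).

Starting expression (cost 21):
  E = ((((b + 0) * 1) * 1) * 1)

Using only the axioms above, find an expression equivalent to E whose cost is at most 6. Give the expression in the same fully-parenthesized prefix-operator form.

(b * 1)   [cost 6]

1. [add_zero →] (b + 0)  →  b;  E = (((b * 1) * 1) * 1)
2. [mul_one →] ((b * 1) * 1)  →  (b * 1);  E = ((b * 1) * 1)
3. [mul_one →] ((b * 1) * 1)  →  (b * 1);  cost 6 ≤ 6, done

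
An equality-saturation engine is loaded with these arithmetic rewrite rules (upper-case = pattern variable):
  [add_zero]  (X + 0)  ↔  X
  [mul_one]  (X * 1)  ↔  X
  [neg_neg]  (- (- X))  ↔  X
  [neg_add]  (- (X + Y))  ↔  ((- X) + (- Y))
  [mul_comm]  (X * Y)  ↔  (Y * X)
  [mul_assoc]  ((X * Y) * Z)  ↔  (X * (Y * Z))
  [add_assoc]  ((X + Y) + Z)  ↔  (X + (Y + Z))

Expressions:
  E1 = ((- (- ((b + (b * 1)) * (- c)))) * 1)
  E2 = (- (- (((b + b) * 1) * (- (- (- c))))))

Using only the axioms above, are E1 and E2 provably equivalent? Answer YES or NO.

1. [mul_one →] (b * 1)  →  b;  E1 = ((- (- ((b + b) * (- c)))) * 1)
2. [neg_neg →] (- (- ((b + b) * (- c))))  →  ((b + b) * (- c));  E1 = (((b + b) * (- c)) * 1)
3. [mul_one →] (((b + b) * (- c)) * 1)  →  ((b + b) * (- c))
4. [neg_neg ←] ((b + b) * (- c))  →  (- (- ((b + b) * (- c))))
5. [mul_one ←] (b + b)  →  ((b + b) * 1);  E1 = (- (- (((b + b) * 1) * (- c))))
6. [neg_neg ←] (- c)  →  (- (- (- c)));  this is E2

YES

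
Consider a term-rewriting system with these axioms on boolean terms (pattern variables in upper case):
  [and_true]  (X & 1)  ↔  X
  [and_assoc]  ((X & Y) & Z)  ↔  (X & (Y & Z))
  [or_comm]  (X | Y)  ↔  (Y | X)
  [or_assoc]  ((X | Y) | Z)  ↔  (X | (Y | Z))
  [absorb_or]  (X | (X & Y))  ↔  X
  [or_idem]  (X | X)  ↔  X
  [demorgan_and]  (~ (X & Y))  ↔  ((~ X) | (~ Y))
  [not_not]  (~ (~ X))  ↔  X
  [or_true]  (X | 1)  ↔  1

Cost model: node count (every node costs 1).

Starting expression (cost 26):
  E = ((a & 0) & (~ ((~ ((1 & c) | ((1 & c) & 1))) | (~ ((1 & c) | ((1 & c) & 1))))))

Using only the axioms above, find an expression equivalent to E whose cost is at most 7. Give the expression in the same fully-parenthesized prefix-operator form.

1. [or_idem →] ((~ ((1 & c) | ((1 & c) & 1))) | (~ ((1 & c) | ((1 & c) & 1))))  →  (~ ((1 & c) | ((1 & c) & 1)));  E = ((a & 0) & (~ (~ ((1 & c) | ((1 & c) & 1)))))
2. [not_not →] (~ (~ ((1 & c) | ((1 & c) & 1))))  →  ((1 & c) | ((1 & c) & 1));  E = ((a & 0) & ((1 & c) | ((1 & c) & 1)))
3. [absorb_or →] ((1 & c) | ((1 & c) & 1))  →  (1 & c);  cost 7 ≤ 7, done

((a & 0) & (1 & c))   [cost 7]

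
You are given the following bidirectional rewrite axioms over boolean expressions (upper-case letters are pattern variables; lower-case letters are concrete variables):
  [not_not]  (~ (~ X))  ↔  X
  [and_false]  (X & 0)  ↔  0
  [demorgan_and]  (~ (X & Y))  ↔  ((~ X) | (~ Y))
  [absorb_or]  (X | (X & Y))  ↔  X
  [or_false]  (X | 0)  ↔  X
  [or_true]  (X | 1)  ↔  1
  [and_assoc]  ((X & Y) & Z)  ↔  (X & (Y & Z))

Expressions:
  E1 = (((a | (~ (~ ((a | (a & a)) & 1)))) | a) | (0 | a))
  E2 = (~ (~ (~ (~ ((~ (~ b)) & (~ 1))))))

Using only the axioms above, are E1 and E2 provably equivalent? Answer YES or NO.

NO

The axioms are sound identities: if E1 ↔* E2 then E1 and E2 evaluate identically under any assignment.
Under a=1, b=0: E1 evaluates to 1, E2 to 0. Distinct ⇒ no rewrite sequence connects them.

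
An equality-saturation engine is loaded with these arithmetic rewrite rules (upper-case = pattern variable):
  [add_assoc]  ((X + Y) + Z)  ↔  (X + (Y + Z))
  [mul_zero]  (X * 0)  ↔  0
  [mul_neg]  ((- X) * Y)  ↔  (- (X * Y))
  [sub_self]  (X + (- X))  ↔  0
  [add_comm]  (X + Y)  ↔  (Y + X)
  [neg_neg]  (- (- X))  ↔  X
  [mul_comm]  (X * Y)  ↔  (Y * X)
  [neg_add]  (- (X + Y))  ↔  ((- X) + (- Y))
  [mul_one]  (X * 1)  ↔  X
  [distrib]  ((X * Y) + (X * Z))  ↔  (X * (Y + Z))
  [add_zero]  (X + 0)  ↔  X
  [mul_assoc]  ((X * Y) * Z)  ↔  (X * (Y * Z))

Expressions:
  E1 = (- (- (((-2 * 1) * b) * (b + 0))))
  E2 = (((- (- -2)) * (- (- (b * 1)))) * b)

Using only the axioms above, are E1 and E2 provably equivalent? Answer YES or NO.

(1) (b + 0)  =[add_zero →]=  b    ⊢ (- (- (((-2 * 1) * b) * b)))
(2) (-2 * 1)  =[mul_one →]=  -2    ⊢ (- (- ((-2 * b) * b)))
(3) (- (- ((-2 * b) * b)))  =[neg_neg →]=  ((-2 * b) * b)
(4) -2  =[neg_neg ←]=  (- (- -2))    ⊢ (((- (- -2)) * b) * b)
(5) b  =[neg_neg ←]=  (- (- b))    ⊢ (((- (- -2)) * (- (- b))) * b)
(6) b  =[mul_one ←]=  (b * 1)    ⊢ E2

YES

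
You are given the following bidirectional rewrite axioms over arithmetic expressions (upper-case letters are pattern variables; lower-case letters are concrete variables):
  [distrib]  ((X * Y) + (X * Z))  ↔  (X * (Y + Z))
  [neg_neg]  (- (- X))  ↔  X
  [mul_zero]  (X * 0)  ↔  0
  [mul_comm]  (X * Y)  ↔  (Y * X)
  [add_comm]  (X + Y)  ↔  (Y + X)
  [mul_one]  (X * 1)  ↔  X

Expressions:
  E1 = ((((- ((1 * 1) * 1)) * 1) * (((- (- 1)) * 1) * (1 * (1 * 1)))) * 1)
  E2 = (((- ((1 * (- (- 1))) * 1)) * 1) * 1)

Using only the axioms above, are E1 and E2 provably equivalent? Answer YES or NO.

YES

step 1: mul_one (→) rewrites ((((- ((1 * 1) * 1)) * 1) * (((- (- 1)) * 1) * (1 * (1 * 1)))) * 1) into (((- ((1 * 1) * 1)) * 1) * (((- (- 1)) * 1) * (1 * (1 * 1))))
step 2: mul_one (→) rewrites ((- ((1 * 1) * 1)) * 1) into (- ((1 * 1) * 1)), now ((- ((1 * 1) * 1)) * (((- (- 1)) * 1) * (1 * (1 * 1))))
step 3: mul_one (→) rewrites ((- (- 1)) * 1) into (- (- 1)), now ((- ((1 * 1) * 1)) * ((- (- 1)) * (1 * (1 * 1))))
step 4: mul_comm (→) rewrites ((- (- 1)) * (1 * (1 * 1))) into ((1 * (1 * 1)) * (- (- 1))), now ((- ((1 * 1) * 1)) * ((1 * (1 * 1)) * (- (- 1))))
step 5: neg_neg (→) rewrites (- (- 1)) into 1, now ((- ((1 * 1) * 1)) * ((1 * (1 * 1)) * 1))
step 6: mul_one (→) rewrites ((1 * 1) * 1) into (1 * 1), now ((- (1 * 1)) * ((1 * (1 * 1)) * 1))
step 7: mul_one (→) rewrites (1 * 1) into 1, now ((- 1) * ((1 * (1 * 1)) * 1))
step 8: mul_one (→) rewrites (1 * 1) into 1, now ((- 1) * ((1 * 1) * 1))
step 9: mul_one (→) rewrites ((1 * 1) * 1) into (1 * 1), now ((- 1) * (1 * 1))
step 10: mul_one (→) rewrites (1 * 1) into 1, now ((- 1) * 1)
step 11: mul_one (→) rewrites ((- 1) * 1) into (- 1)
step 12: mul_one (←) rewrites 1 into (1 * 1), now (- (1 * 1))
step 13: mul_one (←) rewrites (- (1 * 1)) into ((- (1 * 1)) * 1)
step 14: mul_one (←) rewrites 1 into (1 * 1), now ((- ((1 * 1) * 1)) * 1)
step 15: mul_one (←) rewrites (- ((1 * 1) * 1)) into ((- ((1 * 1) * 1)) * 1), now (((- ((1 * 1) * 1)) * 1) * 1)
step 16: neg_neg (←) rewrites 1 into (- (- 1)), which is E2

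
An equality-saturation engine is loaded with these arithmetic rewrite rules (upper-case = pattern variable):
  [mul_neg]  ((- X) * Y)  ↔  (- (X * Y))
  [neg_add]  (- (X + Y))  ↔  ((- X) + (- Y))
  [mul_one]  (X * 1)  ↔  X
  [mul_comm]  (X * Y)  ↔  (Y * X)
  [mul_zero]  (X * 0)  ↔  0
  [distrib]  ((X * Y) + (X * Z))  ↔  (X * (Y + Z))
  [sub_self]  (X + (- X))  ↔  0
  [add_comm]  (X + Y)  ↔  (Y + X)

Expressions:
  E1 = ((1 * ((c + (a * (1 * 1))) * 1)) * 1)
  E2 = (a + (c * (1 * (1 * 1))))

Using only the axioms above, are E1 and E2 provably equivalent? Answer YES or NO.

YES

1. [mul_one →] (1 * 1)  →  1;  E1 = ((1 * ((c + (a * 1)) * 1)) * 1)
2. [mul_one →] ((1 * ((c + (a * 1)) * 1)) * 1)  →  (1 * ((c + (a * 1)) * 1))
3. [mul_one →] ((c + (a * 1)) * 1)  →  (c + (a * 1));  E1 = (1 * (c + (a * 1)))
4. [add_comm →] (c + (a * 1))  →  ((a * 1) + c);  E1 = (1 * ((a * 1) + c))
5. [mul_comm →] (1 * ((a * 1) + c))  →  (((a * 1) + c) * 1)
6. [mul_one →] (((a * 1) + c) * 1)  →  ((a * 1) + c)
7. [mul_one →] (a * 1)  →  a;  E1 = (a + c)
8. [mul_one ←] c  →  (c * 1);  E1 = (a + (c * 1))
9. [mul_one ←] 1  →  (1 * 1);  E1 = (a + (c * (1 * 1)))
10. [mul_one ←] 1  →  (1 * 1);  this is E2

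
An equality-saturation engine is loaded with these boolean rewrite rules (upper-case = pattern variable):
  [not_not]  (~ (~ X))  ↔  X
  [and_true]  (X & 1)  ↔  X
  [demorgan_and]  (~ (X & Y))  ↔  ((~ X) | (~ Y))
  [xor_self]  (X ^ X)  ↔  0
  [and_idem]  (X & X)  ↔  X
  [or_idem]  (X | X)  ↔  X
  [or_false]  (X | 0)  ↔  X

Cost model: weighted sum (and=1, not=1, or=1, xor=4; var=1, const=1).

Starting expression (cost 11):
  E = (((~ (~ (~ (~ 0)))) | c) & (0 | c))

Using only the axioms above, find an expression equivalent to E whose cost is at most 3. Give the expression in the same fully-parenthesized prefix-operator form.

(0 | c)   [cost 3]

(1) (~ (~ (~ (~ 0))))  =[not_not →]=  (~ (~ 0))    ⊢ (((~ (~ 0)) | c) & (0 | c))
(2) (~ (~ 0))  =[not_not →]=  0    ⊢ ((0 | c) & (0 | c))
(3) ((0 | c) & (0 | c))  =[and_idem →]=  (0 | c)    ⊢ cost 3, within 3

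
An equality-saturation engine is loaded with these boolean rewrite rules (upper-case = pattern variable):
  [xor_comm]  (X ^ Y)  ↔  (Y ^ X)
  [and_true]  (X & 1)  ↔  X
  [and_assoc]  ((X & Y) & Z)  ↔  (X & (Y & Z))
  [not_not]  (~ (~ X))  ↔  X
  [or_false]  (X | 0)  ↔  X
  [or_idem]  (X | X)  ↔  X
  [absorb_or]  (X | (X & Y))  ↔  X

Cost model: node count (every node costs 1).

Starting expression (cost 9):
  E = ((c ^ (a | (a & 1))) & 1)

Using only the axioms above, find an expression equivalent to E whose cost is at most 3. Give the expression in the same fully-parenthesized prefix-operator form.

(1) (a & 1)  =[and_true →]=  a    ⊢ ((c ^ (a | a)) & 1)
(2) (a | a)  =[or_idem →]=  a    ⊢ ((c ^ a) & 1)
(3) ((c ^ a) & 1)  =[and_true →]=  (c ^ a)    ⊢ cost 3, within 3

(c ^ a)   [cost 3]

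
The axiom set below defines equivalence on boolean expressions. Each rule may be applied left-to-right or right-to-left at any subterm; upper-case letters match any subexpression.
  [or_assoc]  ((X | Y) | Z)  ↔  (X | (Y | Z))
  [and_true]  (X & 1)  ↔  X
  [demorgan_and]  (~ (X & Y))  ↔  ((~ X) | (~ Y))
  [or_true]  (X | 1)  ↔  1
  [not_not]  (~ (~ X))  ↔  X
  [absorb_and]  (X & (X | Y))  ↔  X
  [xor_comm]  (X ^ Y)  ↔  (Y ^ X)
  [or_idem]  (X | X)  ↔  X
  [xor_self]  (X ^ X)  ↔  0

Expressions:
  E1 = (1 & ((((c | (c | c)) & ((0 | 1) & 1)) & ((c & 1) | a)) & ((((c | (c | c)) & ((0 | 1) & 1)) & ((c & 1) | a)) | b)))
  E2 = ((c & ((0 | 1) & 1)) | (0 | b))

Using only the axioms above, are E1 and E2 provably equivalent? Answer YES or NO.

Every axiom is a valid identity, so a rewrite proof would force E1 and E2 to agree under every assignment.
At a=0, b=1, c=0: E1 = 0 but E2 = 1; they differ, so no derivation exists.

NO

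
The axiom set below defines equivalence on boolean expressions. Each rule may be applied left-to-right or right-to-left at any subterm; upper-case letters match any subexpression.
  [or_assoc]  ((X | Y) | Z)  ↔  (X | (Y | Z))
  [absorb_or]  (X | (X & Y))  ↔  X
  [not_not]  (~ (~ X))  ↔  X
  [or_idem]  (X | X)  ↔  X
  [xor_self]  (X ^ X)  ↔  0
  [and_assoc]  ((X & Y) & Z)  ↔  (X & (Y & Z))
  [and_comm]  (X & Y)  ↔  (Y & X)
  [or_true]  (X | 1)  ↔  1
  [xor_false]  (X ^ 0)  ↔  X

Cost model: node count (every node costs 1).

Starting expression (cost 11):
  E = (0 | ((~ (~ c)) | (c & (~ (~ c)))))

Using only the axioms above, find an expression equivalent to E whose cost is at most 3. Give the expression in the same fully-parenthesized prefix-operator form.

1. [and_comm →] (c & (~ (~ c)))  →  ((~ (~ c)) & c);  E = (0 | ((~ (~ c)) | ((~ (~ c)) & c)))
2. [absorb_or →] ((~ (~ c)) | ((~ (~ c)) & c))  →  (~ (~ c));  E = (0 | (~ (~ c)))
3. [not_not →] (~ (~ c))  →  c;  cost 3 ≤ 3, done

(0 | c)   [cost 3]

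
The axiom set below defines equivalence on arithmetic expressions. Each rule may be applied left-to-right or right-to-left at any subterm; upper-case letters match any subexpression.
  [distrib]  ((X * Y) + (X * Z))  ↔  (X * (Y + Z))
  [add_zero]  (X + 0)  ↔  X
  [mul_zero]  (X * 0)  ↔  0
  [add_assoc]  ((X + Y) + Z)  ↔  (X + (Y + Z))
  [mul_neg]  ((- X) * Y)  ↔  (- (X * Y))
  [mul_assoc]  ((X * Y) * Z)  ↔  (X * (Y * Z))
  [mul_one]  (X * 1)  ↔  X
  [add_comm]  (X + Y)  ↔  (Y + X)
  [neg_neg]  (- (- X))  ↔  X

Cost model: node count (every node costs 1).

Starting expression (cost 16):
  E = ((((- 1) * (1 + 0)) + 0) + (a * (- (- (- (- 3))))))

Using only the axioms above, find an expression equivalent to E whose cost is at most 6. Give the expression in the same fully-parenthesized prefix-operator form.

step 1: neg_neg (→) rewrites (- (- 3)) into 3, now ((((- 1) * (1 + 0)) + 0) + (a * (- (- 3))))
step 2: add_zero (→) rewrites (((- 1) * (1 + 0)) + 0) into ((- 1) * (1 + 0)), now (((- 1) * (1 + 0)) + (a * (- (- 3))))
step 3: add_zero (→) rewrites (1 + 0) into 1, now (((- 1) * 1) + (a * (- (- 3))))
step 4: neg_neg (→) rewrites (- (- 3)) into 3, now (((- 1) * 1) + (a * 3))
step 5: mul_one (→) rewrites ((- 1) * 1) into (- 1), reaching cost 6 (bound 6)

((- 1) + (a * 3))   [cost 6]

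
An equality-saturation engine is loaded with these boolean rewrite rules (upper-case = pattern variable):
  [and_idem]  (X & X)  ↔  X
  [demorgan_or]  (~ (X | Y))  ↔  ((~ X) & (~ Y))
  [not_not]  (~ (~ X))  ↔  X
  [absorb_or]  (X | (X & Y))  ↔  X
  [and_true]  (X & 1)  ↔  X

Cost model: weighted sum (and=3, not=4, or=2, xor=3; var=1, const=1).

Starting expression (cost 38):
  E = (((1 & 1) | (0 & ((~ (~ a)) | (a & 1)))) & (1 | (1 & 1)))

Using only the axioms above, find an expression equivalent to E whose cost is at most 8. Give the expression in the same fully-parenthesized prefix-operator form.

step 1: not_not (→) rewrites (~ (~ a)) into a, now (((1 & 1) | (0 & (a | (a & 1)))) & (1 | (1 & 1)))
step 2: absorb_or (→) rewrites (1 | (1 & 1)) into 1, now (((1 & 1) | (0 & (a | (a & 1)))) & 1)
step 3: and_idem (→) rewrites (1 & 1) into 1, now ((1 | (0 & (a | (a & 1)))) & 1)
step 4: and_true (→) rewrites ((1 | (0 & (a | (a & 1)))) & 1) into (1 | (0 & (a | (a & 1))))
step 5: absorb_or (→) rewrites (a | (a & 1)) into a, reaching cost 8 (bound 8)

(1 | (0 & a))   [cost 8]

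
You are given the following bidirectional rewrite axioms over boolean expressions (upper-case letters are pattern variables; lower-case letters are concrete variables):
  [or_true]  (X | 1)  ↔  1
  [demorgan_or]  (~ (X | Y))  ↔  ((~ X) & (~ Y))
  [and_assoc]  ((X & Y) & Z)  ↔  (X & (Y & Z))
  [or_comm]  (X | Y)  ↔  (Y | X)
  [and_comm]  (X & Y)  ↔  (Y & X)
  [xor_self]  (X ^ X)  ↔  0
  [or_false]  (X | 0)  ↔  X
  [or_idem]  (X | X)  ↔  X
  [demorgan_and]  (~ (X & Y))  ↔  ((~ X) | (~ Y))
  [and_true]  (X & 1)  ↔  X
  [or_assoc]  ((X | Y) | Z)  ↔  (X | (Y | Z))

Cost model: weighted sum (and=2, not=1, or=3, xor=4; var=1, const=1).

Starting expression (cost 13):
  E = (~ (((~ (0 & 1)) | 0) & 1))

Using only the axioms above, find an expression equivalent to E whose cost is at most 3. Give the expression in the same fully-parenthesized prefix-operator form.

(1) (0 & 1)  =[and_true →]=  0    ⊢ (~ (((~ 0) | 0) & 1))
(2) ((~ 0) | 0)  =[or_false →]=  (~ 0)    ⊢ (~ ((~ 0) & 1))
(3) ((~ 0) & 1)  =[and_true →]=  (~ 0)    ⊢ cost 3, within 3

(~ (~ 0))   [cost 3]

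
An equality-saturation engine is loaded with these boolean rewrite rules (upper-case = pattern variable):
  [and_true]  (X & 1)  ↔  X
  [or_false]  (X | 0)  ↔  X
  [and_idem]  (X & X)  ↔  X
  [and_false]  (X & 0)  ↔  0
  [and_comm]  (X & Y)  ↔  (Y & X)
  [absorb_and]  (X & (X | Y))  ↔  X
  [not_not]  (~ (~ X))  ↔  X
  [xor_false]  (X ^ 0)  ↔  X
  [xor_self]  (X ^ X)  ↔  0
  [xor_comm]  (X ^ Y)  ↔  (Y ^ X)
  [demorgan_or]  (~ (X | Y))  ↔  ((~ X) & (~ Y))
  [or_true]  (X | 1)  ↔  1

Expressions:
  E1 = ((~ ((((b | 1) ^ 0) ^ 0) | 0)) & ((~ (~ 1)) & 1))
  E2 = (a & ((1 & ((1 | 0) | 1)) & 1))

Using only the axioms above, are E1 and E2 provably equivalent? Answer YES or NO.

NO

Every axiom is a valid identity, so a rewrite proof would force E1 and E2 to agree under every assignment.
At a=1, b=0: E1 = 0 but E2 = 1; they differ, so no derivation exists.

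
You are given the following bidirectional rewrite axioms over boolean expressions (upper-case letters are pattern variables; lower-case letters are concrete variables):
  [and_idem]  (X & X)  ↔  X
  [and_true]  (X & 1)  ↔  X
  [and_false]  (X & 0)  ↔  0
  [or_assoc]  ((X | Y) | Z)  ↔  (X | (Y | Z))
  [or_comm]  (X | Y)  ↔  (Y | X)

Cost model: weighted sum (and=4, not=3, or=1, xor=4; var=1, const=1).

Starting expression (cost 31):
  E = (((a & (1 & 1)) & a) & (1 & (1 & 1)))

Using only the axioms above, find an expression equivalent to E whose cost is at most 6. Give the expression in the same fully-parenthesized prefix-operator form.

(1) (1 & 1)  =[and_idem →]=  1    ⊢ (((a & 1) & a) & (1 & (1 & 1)))
(2) (a & 1)  =[and_true →]=  a    ⊢ ((a & a) & (1 & (1 & 1)))
(3) (1 & 1)  =[and_idem →]=  1    ⊢ ((a & a) & (1 & 1))
(4) (a & a)  =[and_idem →]=  a    ⊢ (a & (1 & 1))
(5) (1 & 1)  =[and_true →]=  1    ⊢ cost 6, within 6

(a & 1)   [cost 6]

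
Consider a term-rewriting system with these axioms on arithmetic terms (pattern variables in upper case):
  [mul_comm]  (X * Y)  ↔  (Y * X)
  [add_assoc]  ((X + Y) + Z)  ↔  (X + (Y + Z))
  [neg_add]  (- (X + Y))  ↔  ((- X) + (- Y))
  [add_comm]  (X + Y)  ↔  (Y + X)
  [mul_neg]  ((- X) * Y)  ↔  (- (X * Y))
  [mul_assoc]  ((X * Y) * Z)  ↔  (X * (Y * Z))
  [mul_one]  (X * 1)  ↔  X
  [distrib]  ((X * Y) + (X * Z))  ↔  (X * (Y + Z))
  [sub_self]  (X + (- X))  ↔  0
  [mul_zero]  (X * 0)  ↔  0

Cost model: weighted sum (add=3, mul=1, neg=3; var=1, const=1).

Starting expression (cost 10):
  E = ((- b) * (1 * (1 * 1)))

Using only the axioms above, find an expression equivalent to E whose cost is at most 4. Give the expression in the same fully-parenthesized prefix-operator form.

(- b)   [cost 4]

step 1: mul_one (→) rewrites (1 * 1) into 1, now ((- b) * (1 * 1))
step 2: mul_one (→) rewrites (1 * 1) into 1, now ((- b) * 1)
step 3: mul_one (→) rewrites ((- b) * 1) into (- b), reaching cost 4 (bound 4)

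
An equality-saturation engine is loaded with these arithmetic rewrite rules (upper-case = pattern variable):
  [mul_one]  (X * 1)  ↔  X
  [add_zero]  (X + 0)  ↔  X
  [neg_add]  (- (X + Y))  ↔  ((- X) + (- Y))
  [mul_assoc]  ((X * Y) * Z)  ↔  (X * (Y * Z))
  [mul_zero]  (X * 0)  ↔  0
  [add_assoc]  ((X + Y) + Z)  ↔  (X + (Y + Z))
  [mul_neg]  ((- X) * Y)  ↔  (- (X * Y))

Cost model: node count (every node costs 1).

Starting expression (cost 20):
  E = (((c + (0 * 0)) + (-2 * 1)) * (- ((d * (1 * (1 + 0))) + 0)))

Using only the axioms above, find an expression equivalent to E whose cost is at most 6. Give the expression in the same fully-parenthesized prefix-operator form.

1. [add_zero →] ((d * (1 * (1 + 0))) + 0)  →  (d * (1 * (1 + 0)));  E = (((c + (0 * 0)) + (-2 * 1)) * (- (d * (1 * (1 + 0)))))
2. [add_zero →] (1 + 0)  →  1;  E = (((c + (0 * 0)) + (-2 * 1)) * (- (d * (1 * 1))))
3. [mul_zero →] (0 * 0)  →  0;  E = (((c + 0) + (-2 * 1)) * (- (d * (1 * 1))))
4. [mul_one →] (-2 * 1)  →  -2;  E = (((c + 0) + -2) * (- (d * (1 * 1))))
5. [mul_one →] (1 * 1)  →  1;  E = (((c + 0) + -2) * (- (d * 1)))
6. [mul_one →] (d * 1)  →  d;  E = (((c + 0) + -2) * (- d))
7. [add_zero →] (c + 0)  →  c;  cost 6 ≤ 6, done

((c + -2) * (- d))   [cost 6]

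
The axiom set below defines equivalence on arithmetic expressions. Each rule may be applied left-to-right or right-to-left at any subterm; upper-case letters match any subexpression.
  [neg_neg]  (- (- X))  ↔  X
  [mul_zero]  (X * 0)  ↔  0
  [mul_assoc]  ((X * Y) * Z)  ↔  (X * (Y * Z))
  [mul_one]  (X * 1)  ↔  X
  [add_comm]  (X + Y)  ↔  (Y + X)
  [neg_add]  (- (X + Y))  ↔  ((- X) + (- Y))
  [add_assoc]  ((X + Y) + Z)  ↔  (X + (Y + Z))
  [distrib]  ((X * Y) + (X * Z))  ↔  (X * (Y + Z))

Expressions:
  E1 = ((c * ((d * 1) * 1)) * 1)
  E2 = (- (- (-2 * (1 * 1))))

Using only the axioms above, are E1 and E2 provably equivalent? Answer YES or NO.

NO

All listed rules preserve value, hence provable equivalence implies equal values everywhere; look for a separating assignment.
c=0, d=0 gives E1 ↦ 0, E2 ↦ -2; values differ ⇒ not provably equivalent.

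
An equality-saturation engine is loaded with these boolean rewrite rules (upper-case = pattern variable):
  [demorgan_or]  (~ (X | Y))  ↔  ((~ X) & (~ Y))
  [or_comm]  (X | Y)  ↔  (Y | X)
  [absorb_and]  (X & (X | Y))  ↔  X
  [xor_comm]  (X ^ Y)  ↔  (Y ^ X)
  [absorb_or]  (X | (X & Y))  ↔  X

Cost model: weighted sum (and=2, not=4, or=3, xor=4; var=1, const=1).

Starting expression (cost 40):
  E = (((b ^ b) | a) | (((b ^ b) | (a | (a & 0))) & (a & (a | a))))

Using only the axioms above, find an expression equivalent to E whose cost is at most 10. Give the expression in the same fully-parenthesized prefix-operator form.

((b ^ b) | a)   [cost 10]

(1) (a & (a | a))  =[absorb_and →]=  a    ⊢ (((b ^ b) | a) | (((b ^ b) | (a | (a & 0))) & a))
(2) (a | (a & 0))  =[absorb_or →]=  a    ⊢ (((b ^ b) | a) | (((b ^ b) | a) & a))
(3) (((b ^ b) | a) | (((b ^ b) | a) & a))  =[absorb_or →]=  ((b ^ b) | a)    ⊢ cost 10, within 10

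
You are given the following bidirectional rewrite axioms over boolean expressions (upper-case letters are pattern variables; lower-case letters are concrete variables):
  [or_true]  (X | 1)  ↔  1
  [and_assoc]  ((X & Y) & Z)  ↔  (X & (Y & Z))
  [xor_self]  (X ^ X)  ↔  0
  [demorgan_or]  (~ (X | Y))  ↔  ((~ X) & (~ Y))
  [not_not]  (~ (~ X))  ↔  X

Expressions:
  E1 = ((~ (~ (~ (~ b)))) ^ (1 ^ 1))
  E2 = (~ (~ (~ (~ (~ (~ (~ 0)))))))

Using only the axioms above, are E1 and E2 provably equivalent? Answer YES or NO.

The axioms are sound identities: if E1 ↔* E2 then E1 and E2 evaluate identically under any assignment.
Under b=0: E1 evaluates to 0, E2 to 1. Distinct ⇒ no rewrite sequence connects them.

NO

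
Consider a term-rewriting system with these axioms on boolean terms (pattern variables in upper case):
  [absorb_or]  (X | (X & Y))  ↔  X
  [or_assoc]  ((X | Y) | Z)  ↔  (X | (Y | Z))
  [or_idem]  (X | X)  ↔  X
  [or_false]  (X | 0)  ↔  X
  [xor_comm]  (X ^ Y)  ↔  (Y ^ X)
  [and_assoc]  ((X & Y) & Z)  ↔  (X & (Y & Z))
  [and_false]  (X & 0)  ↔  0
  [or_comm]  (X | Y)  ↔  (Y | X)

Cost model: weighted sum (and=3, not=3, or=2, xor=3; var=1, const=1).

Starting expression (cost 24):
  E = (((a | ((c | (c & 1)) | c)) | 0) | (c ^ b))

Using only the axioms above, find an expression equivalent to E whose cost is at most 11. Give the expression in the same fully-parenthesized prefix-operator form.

((a | c) | (c ^ b))   [cost 11]

(1) (c | (c & 1))  =[absorb_or →]=  c    ⊢ (((a | (c | c)) | 0) | (c ^ b))
(2) (c | c)  =[or_idem →]=  c    ⊢ (((a | c) | 0) | (c ^ b))
(3) ((a | c) | 0)  =[or_false →]=  (a | c)    ⊢ cost 11, within 11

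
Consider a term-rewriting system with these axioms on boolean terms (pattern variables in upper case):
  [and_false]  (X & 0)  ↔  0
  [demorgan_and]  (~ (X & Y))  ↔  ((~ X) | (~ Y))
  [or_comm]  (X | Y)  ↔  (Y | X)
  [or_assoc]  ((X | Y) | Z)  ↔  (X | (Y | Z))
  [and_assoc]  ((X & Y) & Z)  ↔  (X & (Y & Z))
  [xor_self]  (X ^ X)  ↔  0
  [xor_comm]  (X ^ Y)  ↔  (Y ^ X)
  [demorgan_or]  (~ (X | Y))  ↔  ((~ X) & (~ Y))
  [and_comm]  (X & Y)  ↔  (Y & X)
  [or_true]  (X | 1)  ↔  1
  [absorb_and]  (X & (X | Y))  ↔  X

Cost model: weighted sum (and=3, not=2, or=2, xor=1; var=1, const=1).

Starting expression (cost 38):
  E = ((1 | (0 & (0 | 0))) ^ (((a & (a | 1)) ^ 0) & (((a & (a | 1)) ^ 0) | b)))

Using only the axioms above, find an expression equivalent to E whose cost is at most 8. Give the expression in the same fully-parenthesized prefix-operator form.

((1 | 0) ^ (a ^ 0))   [cost 8]

step 1: absorb_and (→) rewrites (((a & (a | 1)) ^ 0) & (((a & (a | 1)) ^ 0) | b)) into ((a & (a | 1)) ^ 0), now ((1 | (0 & (0 | 0))) ^ ((a & (a | 1)) ^ 0))
step 2: absorb_and (→) rewrites (a & (a | 1)) into a, now ((1 | (0 & (0 | 0))) ^ (a ^ 0))
step 3: absorb_and (→) rewrites (0 & (0 | 0)) into 0, reaching cost 8 (bound 8)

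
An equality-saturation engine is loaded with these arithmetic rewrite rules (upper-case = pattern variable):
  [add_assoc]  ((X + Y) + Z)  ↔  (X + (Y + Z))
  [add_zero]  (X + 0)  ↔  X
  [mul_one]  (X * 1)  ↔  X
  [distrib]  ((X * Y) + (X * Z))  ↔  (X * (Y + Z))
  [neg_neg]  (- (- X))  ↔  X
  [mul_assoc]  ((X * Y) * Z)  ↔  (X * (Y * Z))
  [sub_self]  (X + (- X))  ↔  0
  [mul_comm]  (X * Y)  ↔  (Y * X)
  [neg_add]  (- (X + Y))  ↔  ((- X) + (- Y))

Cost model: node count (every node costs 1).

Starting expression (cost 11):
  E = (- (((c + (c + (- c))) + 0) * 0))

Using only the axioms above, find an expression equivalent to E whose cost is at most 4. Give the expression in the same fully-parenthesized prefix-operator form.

(- (c * 0))   [cost 4]

step 1: sub_self (→) rewrites (c + (- c)) into 0, now (- (((c + 0) + 0) * 0))
step 2: add_zero (→) rewrites ((c + 0) + 0) into (c + 0), now (- ((c + 0) * 0))
step 3: add_zero (→) rewrites (c + 0) into c, reaching cost 4 (bound 4)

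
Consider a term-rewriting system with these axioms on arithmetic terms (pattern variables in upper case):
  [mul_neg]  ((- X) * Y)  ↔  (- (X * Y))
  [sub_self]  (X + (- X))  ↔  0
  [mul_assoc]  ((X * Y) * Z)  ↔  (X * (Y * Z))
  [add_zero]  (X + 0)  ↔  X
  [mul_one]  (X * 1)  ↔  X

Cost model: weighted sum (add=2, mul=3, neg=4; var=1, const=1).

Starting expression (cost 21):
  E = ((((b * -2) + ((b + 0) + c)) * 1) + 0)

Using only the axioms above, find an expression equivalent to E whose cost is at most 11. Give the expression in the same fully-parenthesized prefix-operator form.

((b * -2) + (b + c))   [cost 11]

1. [mul_one →] (((b * -2) + ((b + 0) + c)) * 1)  →  ((b * -2) + ((b + 0) + c));  E = (((b * -2) + ((b + 0) + c)) + 0)
2. [add_zero →] (((b * -2) + ((b + 0) + c)) + 0)  →  ((b * -2) + ((b + 0) + c))
3. [add_zero →] (b + 0)  →  b;  cost 11 ≤ 11, done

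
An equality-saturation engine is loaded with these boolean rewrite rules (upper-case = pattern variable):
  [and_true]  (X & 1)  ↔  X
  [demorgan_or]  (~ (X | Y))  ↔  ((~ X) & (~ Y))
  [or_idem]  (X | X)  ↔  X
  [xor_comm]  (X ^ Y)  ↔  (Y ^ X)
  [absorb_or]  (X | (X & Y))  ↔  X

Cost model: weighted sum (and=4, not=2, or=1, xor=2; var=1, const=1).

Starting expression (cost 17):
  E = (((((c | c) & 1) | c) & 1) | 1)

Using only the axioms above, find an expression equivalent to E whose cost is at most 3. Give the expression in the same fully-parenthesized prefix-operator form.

(c | 1)   [cost 3]

1. [or_idem →] (c | c)  →  c;  E = ((((c & 1) | c) & 1) | 1)
2. [and_true →] (c & 1)  →  c;  E = (((c | c) & 1) | 1)
3. [and_true →] ((c | c) & 1)  →  (c | c);  E = ((c | c) | 1)
4. [or_idem →] (c | c)  →  c;  cost 3 ≤ 3, done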